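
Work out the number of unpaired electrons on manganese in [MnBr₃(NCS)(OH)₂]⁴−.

Summing ligand charges against the −4 overall charge gives an oxidation state of +2 for manganese.
Manganese is a group-7 element; Mn(II) is therefore d⁵.
The spin state decides the count: Bromide, hydroxide, and isothiocyanate are weak-field ligands for a first-row metal, so the complex is high-spin.
An octahedral high-spin d⁵ ion is t₂g³e_g², giving 5 unpaired electrons.

5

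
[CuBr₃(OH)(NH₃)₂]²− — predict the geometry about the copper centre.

octahedral

Summing ligand charges against the −2 overall charge gives an oxidation state of +2 for copper.
Copper is a group-11 element; Cu(II) is therefore d⁹.
Coordination number: 6.
Six donors around a single metal centre give an octahedral coordination sphere.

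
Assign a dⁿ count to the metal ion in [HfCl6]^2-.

Each chloride is −1; balancing the −2 overall charge requires Hf(IV).
Hafnium is a group-4 element; Hf(IV) is therefore d⁰.

d⁰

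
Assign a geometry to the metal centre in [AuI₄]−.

Summing ligand charges against the −1 overall charge gives an oxidation state of +3 for gold.
Au sits in group 11, so the d-electron count is 11 − 3 = 8.
With 4 monodentate ligands the coordination number is 4.
A 5d d⁸ ion has a large crystal-field splitting; square planar leaves the high-energy d_{x²−y²} orbital empty and maximises CFSE.

square planar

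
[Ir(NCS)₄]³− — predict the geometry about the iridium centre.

Summing ligand charges against the −3 overall charge gives an oxidation state of +1 for iridium.
Iridium is a group-9 element; Ir(I) is therefore d⁸.
Coordination number: 4.
A 5d d⁸ ion has a large crystal-field splitting; square planar leaves the high-energy d_{x²−y²} orbital empty and maximises CFSE.

square planar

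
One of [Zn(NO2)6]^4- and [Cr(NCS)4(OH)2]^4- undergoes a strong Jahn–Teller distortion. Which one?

[Cr(NCS)4(OH)2]^4-

[Zn(NO2)6]^4-: Each nitro (N-bound nitrite) is −1; balancing the −4 overall charge requires Zn(II). Zn sits in group 12, so the d-electron count is 12 − 2 = 10. The d¹⁰ configuration leaves the e_g set evenly filled (or empty) — no strong Jahn–Teller driving force.
[Cr(NCS)4(OH)2]^4-: Each isothiocyanate is −1; each hydroxide is −1; balancing the −4 overall charge requires Cr(II). Chromium is a group-6 element; Cr(II) is therefore d⁴. Hydroxide and isothiocyanate are weak-field ligands for a first-row metal, so the complex is high-spin. The t₂g³e_g¹ (high-spin) configuration has an unevenly filled e_g set; the Jahn–Teller theorem predicts a tetragonal distortion (typically axial elongation) to lift the degeneracy.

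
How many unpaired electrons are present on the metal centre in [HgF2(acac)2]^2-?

Each fluoride is −1; each acetylacetonate is −1; balancing the −2 overall charge requires Hg(II).
Mercury is a group-12 element; Hg(II) is therefore d¹⁰.
Counting donor atoms: 2×fluoride (monodentate) → 2 donors; 2×acetylacetonate (bidentate) → 4 donors. Coordination number = 6.
In an octahedral field the d¹⁰ configuration is t₂g⁶e_g⁴, giving 0 unpaired electrons.

0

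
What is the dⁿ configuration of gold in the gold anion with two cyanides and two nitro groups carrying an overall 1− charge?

Ligand charges: each cyanide is −1; each nitro (N-bound nitrite) is −1. With an overall charge of −1 the gold centre must be in the +3 oxidation state.
Group 11 minus oxidation state 3 gives a d⁸ configuration.

d8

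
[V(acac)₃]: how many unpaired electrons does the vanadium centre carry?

2

Summing ligand charges against the 0 overall charge gives an oxidation state of +3 for vanadium.
Vanadium is a group-5 element; V(III) is therefore d².
Counting donor atoms: 3×acetylacetonate (bidentate) → 6 donors. Coordination number = 6.
In an octahedral field the d² configuration is t₂g²e_g⁰ (only one arrangement possible), giving 2 unpaired electrons.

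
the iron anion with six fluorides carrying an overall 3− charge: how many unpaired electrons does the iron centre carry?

5

Summing ligand charges against the −3 overall charge gives an oxidation state of +3 for iron.
Group 8 minus oxidation state 3 gives a d⁵ configuration.
The spin state decides the count: Fluoride is a weak-field ligand for a first-row metal, so the complex is high-spin.
An octahedral high-spin d⁵ ion is t₂g³e_g², giving 5 unpaired electrons.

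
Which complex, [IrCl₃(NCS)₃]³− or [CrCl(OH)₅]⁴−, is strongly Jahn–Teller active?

[CrCl(OH)₅]⁴−

[IrCl₃(NCS)₃]³−: Summing ligand charges against the −3 overall charge gives an oxidation state of +3 for iridium. Group 9 minus oxidation state 3 gives a d⁶ configuration. A 5d ion has a large Δₒ and is invariably low-spin. The d⁶ configuration leaves the e_g set evenly filled (or empty) — no strong Jahn–Teller driving force.
[CrCl(OH)₅]⁴−: Ligand charges: each chloride is −1; each hydroxide is −1. With an overall charge of −4 the chromium centre must be in the +2 oxidation state. Chromium is a group-6 element; Cr(II) is therefore d⁴. Chloride and hydroxide are weak-field ligands for a first-row metal, so the complex is high-spin. The t₂g³e_g¹ (high-spin) configuration has an unevenly filled e_g set; the Jahn–Teller theorem predicts a tetragonal distortion (typically axial elongation) to lift the degeneracy.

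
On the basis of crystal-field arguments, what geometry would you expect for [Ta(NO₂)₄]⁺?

tetrahedral

Summing ligand charges against the +1 overall charge gives an oxidation state of +5 for tantalum.
Group 5 minus oxidation state 5 gives a d⁰ configuration.
Coordination number: 4.
A d⁰ ion has no crystal-field stabilisation preference between square planar and tetrahedral, so four ligands adopt the sterically favoured tetrahedral geometry.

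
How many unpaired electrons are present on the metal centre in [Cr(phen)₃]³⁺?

1,10-phenanthroline is neutral; balancing the +3 overall charge requires Cr(III).
Group 6 minus oxidation state 3 gives a d³ configuration.
Counting donor atoms: 3×1,10-phenanthroline (bidentate) → 6 donors. Coordination number = 6.
In an octahedral field the d³ configuration is t₂g³e_g⁰ (only one arrangement possible), giving 3 unpaired electrons.

3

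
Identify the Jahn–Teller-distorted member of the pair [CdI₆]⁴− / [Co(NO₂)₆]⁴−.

[Co(NO₂)₆]⁴−

[CdI₆]⁴−: Summing ligand charges against the −4 overall charge gives an oxidation state of +2 for cadmium. Group 12 minus oxidation state 2 gives a d¹⁰ configuration. The d¹⁰ configuration leaves the e_g set evenly filled (or empty) — no strong Jahn–Teller driving force.
[Co(NO₂)₆]⁴−: Summing ligand charges against the −4 overall charge gives an oxidation state of +2 for cobalt. Cobalt is a group-9 element; Co(II) is therefore d⁷. Nitro (N-bound nitrite) is a strong-field ligand (high in the spectrochemical series) for a first-row metal, so the complex is low-spin. The t₂g⁶e_g¹ (low-spin) configuration has an unevenly filled e_g set; the Jahn–Teller theorem predicts a tetragonal distortion (typically axial elongation) to lift the degeneracy.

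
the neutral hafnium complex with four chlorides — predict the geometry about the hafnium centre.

Each chloride is −1; balancing the 0 overall charge requires Hf(IV).
Group 4 minus oxidation state 4 gives a d⁰ configuration.
With 4 monodentate ligands the coordination number is 4.
A d⁰ ion has no crystal-field stabilisation preference between square planar and tetrahedral, so four ligands adopt the sterically favoured tetrahedral geometry.

tetrahedral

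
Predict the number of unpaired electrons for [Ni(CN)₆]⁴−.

Summing ligand charges against the −4 overall charge gives an oxidation state of +2 for nickel.
Ni sits in group 10, so the d-electron count is 10 − 2 = 8.
In an octahedral field the d⁸ configuration is t₂g⁶e_g² (only one arrangement possible), giving 2 unpaired electrons.

2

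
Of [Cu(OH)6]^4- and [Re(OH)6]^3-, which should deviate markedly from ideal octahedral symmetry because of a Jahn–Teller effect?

[Cu(OH)6]^4-

[Cu(OH)6]^4-: Summing ligand charges against the −4 overall charge gives an oxidation state of +2 for copper. Group 11 minus oxidation state 2 gives a d⁹ configuration. The t₂g⁶e_g³ configuration has an unevenly filled e_g set; the Jahn–Teller theorem predicts a tetragonal distortion (typically axial elongation) to lift the degeneracy.
[Re(OH)6]^3-: Summing ligand charges against the −3 overall charge gives an oxidation state of +3 for rhenium. Group 7 minus oxidation state 3 gives a d⁴ configuration. A 5d ion has a large Δₒ and is invariably low-spin. The d⁴ configuration leaves the e_g set evenly filled (or empty) — no strong Jahn–Teller driving force.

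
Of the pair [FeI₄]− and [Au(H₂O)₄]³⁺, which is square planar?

[Au(H₂O)₄]³⁺

For [FeI₄]−: Ligand charges: each iodide is −1. With an overall charge of −1 the iron centre must be in the +3 oxidation state. Fe sits in group 8, so the d-electron count is 8 − 3 = 5. A high-spin d⁵ ion has zero CFSE in either geometry, so four ligands adopt the sterically favoured tetrahedral geometry. → tetrahedral.
For [Au(H₂O)₄]³⁺: Water is neutral; balancing the +3 overall charge requires Au(III). Au sits in group 11, so the d-electron count is 11 − 3 = 8. A 5d d⁸ ion has a large crystal-field splitting; square planar leaves the high-energy d_{x²−y²} orbital empty and maximises CFSE. → square planar.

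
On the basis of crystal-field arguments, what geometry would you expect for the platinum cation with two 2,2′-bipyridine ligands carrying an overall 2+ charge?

square planar

Ligand charges: 2,2′-bipyridine is neutral. With an overall charge of +2 the platinum centre must be in the +2 oxidation state.
Platinum is a group-10 element; Pt(II) is therefore d⁸.
Counting donor atoms: 2×2,2′-bipyridine (bidentate) → 4 donors. Coordination number = 4.
A 5d d⁸ ion has a large crystal-field splitting; square planar leaves the high-energy d_{x²−y²} orbital empty and maximises CFSE.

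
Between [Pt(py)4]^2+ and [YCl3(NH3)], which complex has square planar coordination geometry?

For [Pt(py)4]^2+: Ligand charges: pyridine is neutral. With an overall charge of +2 the platinum centre must be in the +2 oxidation state. Pt sits in group 10, so the d-electron count is 10 − 2 = 8. A 5d d⁸ ion has a large crystal-field splitting; square planar leaves the high-energy d_{x²−y²} orbital empty and maximises CFSE. → square planar.
For [YCl3(NH3)]: Each chloride is −1; ammonia is neutral; balancing the 0 overall charge requires Y(III). Y sits in group 3, so the d-electron count is 3 − 3 = 0. A d⁰ ion has no crystal-field stabilisation preference between square planar and tetrahedral, so four ligands adopt the sterically favoured tetrahedral geometry. → tetrahedral.

[Pt(py)4]^2+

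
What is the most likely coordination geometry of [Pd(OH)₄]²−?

square planar

Ligand charges: each hydroxide is −1. With an overall charge of −2 the palladium centre must be in the +2 oxidation state.
Palladium is a group-10 element; Pd(II) is therefore d⁸.
Coordination number: 4.
A 4d d⁸ ion has a large crystal-field splitting; square planar leaves the high-energy d_{x²−y²} orbital empty and maximises CFSE.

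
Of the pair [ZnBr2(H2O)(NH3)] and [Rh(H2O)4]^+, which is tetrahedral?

[ZnBr2(H2O)(NH3)]

For [ZnBr2(H2O)(NH3)]: Each bromide is −1; water is neutral; ammonia is neutral; balancing the 0 overall charge requires Zn(II). Group 12 minus oxidation state 2 gives a d¹⁰ configuration. A d¹⁰ ion has no crystal-field stabilisation preference between square planar and tetrahedral, so four ligands adopt the sterically favoured tetrahedral geometry. → tetrahedral.
For [Rh(H2O)4]^+: Summing ligand charges against the +1 overall charge gives an oxidation state of +1 for rhodium. Rhodium is a group-9 element; Rh(I) is therefore d⁸. A 4d d⁸ ion has a large crystal-field splitting; square planar leaves the high-energy d_{x²−y²} orbital empty and maximises CFSE. → square planar.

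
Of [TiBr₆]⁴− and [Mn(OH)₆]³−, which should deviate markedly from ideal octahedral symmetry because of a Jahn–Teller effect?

[TiBr₆]⁴−: Ligand charges: each bromide is −1. With an overall charge of −4 the titanium centre must be in the +2 oxidation state. Ti sits in group 4, so the d-electron count is 4 − 2 = 2. The d² configuration leaves the e_g set evenly filled (or empty) — no strong Jahn–Teller driving force.
[Mn(OH)₆]³−: Ligand charges: each hydroxide is −1. With an overall charge of −3 the manganese centre must be in the +3 oxidation state. Group 7 minus oxidation state 3 gives a d⁴ configuration. Hydroxide is a weak-field ligand for a first-row metal, so the complex is high-spin. The t₂g³e_g¹ (high-spin) configuration has an unevenly filled e_g set; the Jahn–Teller theorem predicts a tetragonal distortion (typically axial elongation) to lift the degeneracy.

[Mn(OH)₆]³−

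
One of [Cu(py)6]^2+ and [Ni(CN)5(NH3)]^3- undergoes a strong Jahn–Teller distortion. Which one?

[Cu(py)6]^2+: Pyridine is neutral; balancing the +2 overall charge requires Cu(II). Cu sits in group 11, so the d-electron count is 11 − 2 = 9. The t₂g⁶e_g³ configuration has an unevenly filled e_g set; the Jahn–Teller theorem predicts a tetragonal distortion (typically axial elongation) to lift the degeneracy.
[Ni(CN)5(NH3)]^3-: Ligand charges: each cyanide is −1; ammonia is neutral. With an overall charge of −3 the nickel centre must be in the +2 oxidation state. Group 10 minus oxidation state 2 gives a d⁸ configuration. The d⁸ configuration leaves the e_g set evenly filled (or empty) — no strong Jahn–Teller driving force.

[Cu(py)6]^2+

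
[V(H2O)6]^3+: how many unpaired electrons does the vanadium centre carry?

2 unpaired electrons

Summing ligand charges against the +3 overall charge gives an oxidation state of +3 for vanadium.
V sits in group 5, so the d-electron count is 5 − 3 = 2.
In an octahedral field the d² configuration is t₂g²e_g⁰ (only one arrangement possible), giving 2 unpaired electrons.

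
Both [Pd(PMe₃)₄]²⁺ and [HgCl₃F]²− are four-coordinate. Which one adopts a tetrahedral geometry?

[HgCl₃F]²−

For [Pd(PMe₃)₄]²⁺: Summing ligand charges against the +2 overall charge gives an oxidation state of +2 for palladium. Group 10 minus oxidation state 2 gives a d⁸ configuration. A 4d d⁸ ion has a large crystal-field splitting; square planar leaves the high-energy d_{x²−y²} orbital empty and maximises CFSE. → square planar.
For [HgCl₃F]²−: Ligand charges: each chloride is −1; each fluoride is −1. With an overall charge of −2 the mercury centre must be in the +2 oxidation state. Hg sits in group 12, so the d-electron count is 12 − 2 = 10. A d¹⁰ ion has no crystal-field stabilisation preference between square planar and tetrahedral, so four ligands adopt the sterically favoured tetrahedral geometry. → tetrahedral.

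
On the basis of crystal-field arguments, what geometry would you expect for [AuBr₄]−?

square planar

Summing ligand charges against the −1 overall charge gives an oxidation state of +3 for gold.
Group 11 minus oxidation state 3 gives a d⁸ configuration.
Coordination number: 4.
A 5d d⁸ ion has a large crystal-field splitting; square planar leaves the high-energy d_{x²−y²} orbital empty and maximises CFSE.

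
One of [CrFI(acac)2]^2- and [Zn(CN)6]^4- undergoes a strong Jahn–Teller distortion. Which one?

[CrFI(acac)2]^2-: Summing ligand charges against the −2 overall charge gives an oxidation state of +2 for chromium. Group 6 minus oxidation state 2 gives a d⁴ configuration. Acetylacetonate, fluoride, and iodide are weak-field ligands for a first-row metal, so the complex is high-spin. The t₂g³e_g¹ (high-spin) configuration has an unevenly filled e_g set; the Jahn–Teller theorem predicts a tetragonal distortion (typically axial elongation) to lift the degeneracy.
[Zn(CN)6]^4-: Each cyanide is −1; balancing the −4 overall charge requires Zn(II). Group 12 minus oxidation state 2 gives a d¹⁰ configuration. The d¹⁰ configuration leaves the e_g set evenly filled (or empty) — no strong Jahn–Teller driving force.

[CrFI(acac)2]^2-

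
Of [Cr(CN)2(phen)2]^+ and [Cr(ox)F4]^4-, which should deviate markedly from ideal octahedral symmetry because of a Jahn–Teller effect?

[Cr(CN)2(phen)2]^+: Ligand charges: each cyanide is −1; 1,10-phenanthroline is neutral. With an overall charge of +1 the chromium centre must be in the +3 oxidation state. Group 6 minus oxidation state 3 gives a d³ configuration. The d³ configuration leaves the e_g set evenly filled (or empty) — no strong Jahn–Teller driving force.
[Cr(ox)F4]^4-: Ligand charges: each oxalate is −2; each fluoride is −1. With an overall charge of −4 the chromium centre must be in the +2 oxidation state. Chromium is a group-6 element; Cr(II) is therefore d⁴. Fluoride and oxalate are weak-field ligands for a first-row metal, so the complex is high-spin. The t₂g³e_g¹ (high-spin) configuration has an unevenly filled e_g set; the Jahn–Teller theorem predicts a tetragonal distortion (typically axial elongation) to lift the degeneracy.

[Cr(ox)F4]^4-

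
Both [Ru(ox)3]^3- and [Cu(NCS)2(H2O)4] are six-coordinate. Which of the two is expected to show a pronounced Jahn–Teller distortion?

[Ru(ox)3]^3-: Summing ligand charges against the −3 overall charge gives an oxidation state of +3 for ruthenium. Group 8 minus oxidation state 3 gives a d⁵ configuration. A 4d ion has a large Δₒ and is invariably low-spin. The d⁵ configuration leaves the e_g set evenly filled (or empty) — no strong Jahn–Teller driving force.
[Cu(NCS)2(H2O)4]: Summing ligand charges against the 0 overall charge gives an oxidation state of +2 for copper. Copper is a group-11 element; Cu(II) is therefore d⁹. The t₂g⁶e_g³ configuration has an unevenly filled e_g set; the Jahn–Teller theorem predicts a tetragonal distortion (typically axial elongation) to lift the degeneracy.

[Cu(NCS)2(H2O)4]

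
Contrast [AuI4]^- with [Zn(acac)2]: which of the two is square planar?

For [AuI4]^-: Summing ligand charges against the −1 overall charge gives an oxidation state of +3 for gold. Gold is a group-11 element; Au(III) is therefore d⁸. A 5d d⁸ ion has a large crystal-field splitting; square planar leaves the high-energy d_{x²−y²} orbital empty and maximises CFSE. → square planar.
For [Zn(acac)2]: Ligand charges: each acetylacetonate is −1. With an overall charge of 0 the zinc centre must be in the +2 oxidation state. Zinc is a group-12 element; Zn(II) is therefore d¹⁰. A d¹⁰ ion has no crystal-field stabilisation preference between square planar and tetrahedral, so four ligands adopt the sterically favoured tetrahedral geometry. → tetrahedral.

[AuI4]^-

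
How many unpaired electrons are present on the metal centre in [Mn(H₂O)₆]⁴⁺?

3

Ligand charges: water is neutral. With an overall charge of +4 the manganese centre must be in the +4 oxidation state.
Group 7 minus oxidation state 4 gives a d³ configuration.
In an octahedral field the d³ configuration is t₂g³e_g⁰ (only one arrangement possible), giving 3 unpaired electrons.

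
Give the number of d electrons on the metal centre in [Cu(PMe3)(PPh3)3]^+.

d10

Trimethylphosphine is neutral; triphenylphosphine is neutral; balancing the +1 overall charge requires Cu(I).
Cu sits in group 11, so the d-electron count is 11 − 1 = 10.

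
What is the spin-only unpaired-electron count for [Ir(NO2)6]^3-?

Each nitro (N-bound nitrite) is −1; balancing the −3 overall charge requires Ir(III).
Group 9 minus oxidation state 3 gives a d⁶ configuration.
The spin state decides the count: a 5d ion has a large Δₒ and is invariably low-spin.
An octahedral low-spin d⁶ ion is t₂g⁶e_g⁰, giving 0 unpaired electrons.

0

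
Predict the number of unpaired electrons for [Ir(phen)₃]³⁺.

0

Summing ligand charges against the +3 overall charge gives an oxidation state of +3 for iridium.
Group 9 minus oxidation state 3 gives a d⁶ configuration.
Counting donor atoms: 3×1,10-phenanthroline (bidentate) → 6 donors. Coordination number = 6.
The spin state decides the count: a 5d ion has a large Δₒ and is invariably low-spin.
An octahedral low-spin d⁶ ion is t₂g⁶e_g⁰, giving 0 unpaired electrons.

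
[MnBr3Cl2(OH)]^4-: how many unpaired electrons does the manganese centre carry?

Ligand charges: each bromide is −1; each chloride is −1; each hydroxide is −1. With an overall charge of −4 the manganese centre must be in the +2 oxidation state.
Group 7 minus oxidation state 2 gives a d⁵ configuration.
The spin state decides the count: Bromide, chloride, and hydroxide are weak-field ligands for a first-row metal, so the complex is high-spin.
An octahedral high-spin d⁵ ion is t₂g³e_g², giving 5 unpaired electrons.

5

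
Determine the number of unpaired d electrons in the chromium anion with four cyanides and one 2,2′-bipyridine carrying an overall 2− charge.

Summing ligand charges against the −2 overall charge gives an oxidation state of +2 for chromium.
Cr sits in group 6, so the d-electron count is 6 − 2 = 4.
Counting donor atoms: 4×cyanide (monodentate) → 4 donors; 1×2,2′-bipyridine (bidentate) → 2 donors. Coordination number = 6.
The spin state decides the count: Cyanide is a strong-field ligand (high in the spectrochemical series) for a first-row metal, so the complex is low-spin.
An octahedral low-spin d⁴ ion is t₂g⁴e_g⁰, giving 2 unpaired electrons.

2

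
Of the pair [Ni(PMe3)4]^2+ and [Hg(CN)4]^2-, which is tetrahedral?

For [Ni(PMe3)4]^2+: Trimethylphosphine is neutral; balancing the +2 overall charge requires Ni(II). Nickel is a group-10 element; Ni(II) is therefore d⁸. Trimethylphosphine is a strong-field ligand (high in the spectrochemical series). A 3d d⁸ ion with strong-field ligands gains enough CFSE to favour square planar over tetrahedral. → square planar.
For [Hg(CN)4]^2-: Summing ligand charges against the −2 overall charge gives an oxidation state of +2 for mercury. Group 12 minus oxidation state 2 gives a d¹⁰ configuration. A d¹⁰ ion has no crystal-field stabilisation preference between square planar and tetrahedral, so four ligands adopt the sterically favoured tetrahedral geometry. → tetrahedral.

[Hg(CN)4]^2-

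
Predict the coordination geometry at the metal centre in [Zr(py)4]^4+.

tetrahedral

Pyridine is neutral; balancing the +4 overall charge requires Zr(IV).
Group 4 minus oxidation state 4 gives a d⁰ configuration.
With 4 monodentate ligands the coordination number is 4.
A d⁰ ion has no crystal-field stabilisation preference between square planar and tetrahedral, so four ligands adopt the sterically favoured tetrahedral geometry.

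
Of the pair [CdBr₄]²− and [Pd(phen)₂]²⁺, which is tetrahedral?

For [CdBr₄]²−: Ligand charges: each bromide is −1. With an overall charge of −2 the cadmium centre must be in the +2 oxidation state. Group 12 minus oxidation state 2 gives a d¹⁰ configuration. A d¹⁰ ion has no crystal-field stabilisation preference between square planar and tetrahedral, so four ligands adopt the sterically favoured tetrahedral geometry. → tetrahedral.
For [Pd(phen)₂]²⁺: Summing ligand charges against the +2 overall charge gives an oxidation state of +2 for palladium. Pd sits in group 10, so the d-electron count is 10 − 2 = 8. A 4d d⁸ ion has a large crystal-field splitting; square planar leaves the high-energy d_{x²−y²} orbital empty and maximises CFSE. → square planar.

[CdBr₄]²−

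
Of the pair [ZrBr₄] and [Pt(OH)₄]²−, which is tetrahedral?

[ZrBr₄]

For [ZrBr₄]: Ligand charges: each bromide is −1. With an overall charge of 0 the zirconium centre must be in the +4 oxidation state. Zr sits in group 4, so the d-electron count is 4 − 4 = 0. A d⁰ ion has no crystal-field stabilisation preference between square planar and tetrahedral, so four ligands adopt the sterically favoured tetrahedral geometry. → tetrahedral.
For [Pt(OH)₄]²−: Each hydroxide is −1; balancing the −2 overall charge requires Pt(II). Platinum is a group-10 element; Pt(II) is therefore d⁸. A 5d d⁸ ion has a large crystal-field splitting; square planar leaves the high-energy d_{x²−y²} orbital empty and maximises CFSE. → square planar.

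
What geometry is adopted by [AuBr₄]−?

square planar

Ligand charges: each bromide is −1. With an overall charge of −1 the gold centre must be in the +3 oxidation state.
Au sits in group 11, so the d-electron count is 11 − 3 = 8.
With 4 monodentate ligands the coordination number is 4.
A 5d d⁸ ion has a large crystal-field splitting; square planar leaves the high-energy d_{x²−y²} orbital empty and maximises CFSE.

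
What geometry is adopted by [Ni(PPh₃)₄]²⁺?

square planar

Ligand charges: triphenylphosphine is neutral. With an overall charge of +2 the nickel centre must be in the +2 oxidation state.
Ni sits in group 10, so the d-electron count is 10 − 2 = 8.
Coordination number: 4.
Triphenylphosphine is a strong-field ligand (high in the spectrochemical series).
A 3d d⁸ ion with strong-field ligands gains enough CFSE to favour square planar over tetrahedral.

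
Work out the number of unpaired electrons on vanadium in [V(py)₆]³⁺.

Summing ligand charges against the +3 overall charge gives an oxidation state of +3 for vanadium.
Vanadium is a group-5 element; V(III) is therefore d².
In an octahedral field the d² configuration is t₂g²e_g⁰ (only one arrangement possible), giving 2 unpaired electrons.

2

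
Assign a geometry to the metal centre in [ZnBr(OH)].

Each bromide is −1; each hydroxide is −1; balancing the 0 overall charge requires Zn(II).
Zn sits in group 12, so the d-electron count is 12 − 2 = 10.
With 2 monodentate ligands the coordination number is 2.
A d¹⁰ ion with only two ligands adopts a linear arrangement (sp hybridisation; no CFSE preference).

linear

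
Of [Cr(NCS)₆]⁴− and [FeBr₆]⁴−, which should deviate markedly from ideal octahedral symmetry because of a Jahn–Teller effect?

[Cr(NCS)₆]⁴−

[Cr(NCS)₆]⁴−: Ligand charges: each isothiocyanate is −1. With an overall charge of −4 the chromium centre must be in the +2 oxidation state. Group 6 minus oxidation state 2 gives a d⁴ configuration. Isothiocyanate is a weak-field ligand for a first-row metal, so the complex is high-spin. The t₂g³e_g¹ (high-spin) configuration has an unevenly filled e_g set; the Jahn–Teller theorem predicts a tetragonal distortion (typically axial elongation) to lift the degeneracy.
[FeBr₆]⁴−: Each bromide is −1; balancing the −4 overall charge requires Fe(II). Group 8 minus oxidation state 2 gives a d⁶ configuration. Bromide is a weak-field ligand for a first-row metal, so the complex is high-spin. The d⁶ configuration leaves the e_g set evenly filled (or empty) — no strong Jahn–Teller driving force.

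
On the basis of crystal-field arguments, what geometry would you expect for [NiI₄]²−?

tetrahedral

Ligand charges: each iodide is −1. With an overall charge of −2 the nickel centre must be in the +2 oxidation state.
Group 10 minus oxidation state 2 gives a d⁸ configuration.
Coordination number: 4.
Iodide is a weak-field ligand.
With weak-field ligands the CFSE gain from square planar is small, so a 3d d⁸ ion takes the sterically preferred tetrahedral geometry.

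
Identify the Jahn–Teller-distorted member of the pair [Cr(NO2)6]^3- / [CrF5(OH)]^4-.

[CrF5(OH)]^4-

[Cr(NO2)6]^3-: Each nitro (N-bound nitrite) is −1; balancing the −3 overall charge requires Cr(III). Chromium is a group-6 element; Cr(III) is therefore d³. The d³ configuration leaves the e_g set evenly filled (or empty) — no strong Jahn–Teller driving force.
[CrF5(OH)]^4-: Each fluoride is −1; each hydroxide is −1; balancing the −4 overall charge requires Cr(II). Group 6 minus oxidation state 2 gives a d⁴ configuration. Fluoride and hydroxide are weak-field ligands for a first-row metal, so the complex is high-spin. The t₂g³e_g¹ (high-spin) configuration has an unevenly filled e_g set; the Jahn–Teller theorem predicts a tetragonal distortion (typically axial elongation) to lift the degeneracy.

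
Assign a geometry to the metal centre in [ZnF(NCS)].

Summing ligand charges against the 0 overall charge gives an oxidation state of +2 for zinc.
Zinc is a group-12 element; Zn(II) is therefore d¹⁰.
Coordination number: 2.
A d¹⁰ ion with only two ligands adopts a linear arrangement (sp hybridisation; no CFSE preference).

linear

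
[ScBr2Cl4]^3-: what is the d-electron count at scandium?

d⁰

Ligand charges: each bromide is −1; each chloride is −1. With an overall charge of −3 the scandium centre must be in the +3 oxidation state.
Group 3 minus oxidation state 3 gives a d⁰ configuration.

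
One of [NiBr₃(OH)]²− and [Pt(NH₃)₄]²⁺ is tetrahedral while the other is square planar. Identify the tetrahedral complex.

For [NiBr₃(OH)]²−: Summing ligand charges against the −2 overall charge gives an oxidation state of +2 for nickel. Ni sits in group 10, so the d-electron count is 10 − 2 = 8. Bromide and hydroxide are weak-field ligands. With weak-field ligands the CFSE gain from square planar is small, so a 3d d⁸ ion takes the sterically preferred tetrahedral geometry. → tetrahedral.
For [Pt(NH₃)₄]²⁺: Ligand charges: ammonia is neutral. With an overall charge of +2 the platinum centre must be in the +2 oxidation state. Platinum is a group-10 element; Pt(II) is therefore d⁸. A 5d d⁸ ion has a large crystal-field splitting; square planar leaves the high-energy d_{x²−y²} orbital empty and maximises CFSE. → square planar.

[NiBr₃(OH)]²−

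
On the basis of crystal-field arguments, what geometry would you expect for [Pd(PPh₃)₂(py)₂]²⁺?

Triphenylphosphine is neutral; pyridine is neutral; balancing the +2 overall charge requires Pd(II).
Group 10 minus oxidation state 2 gives a d⁸ configuration.
Coordination number: 4.
A 4d d⁸ ion has a large crystal-field splitting; square planar leaves the high-energy d_{x²−y²} orbital empty and maximises CFSE.

square planar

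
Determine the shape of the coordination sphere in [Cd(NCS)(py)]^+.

Summing ligand charges against the +1 overall charge gives an oxidation state of +2 for cadmium.
Group 12 minus oxidation state 2 gives a d¹⁰ configuration.
Coordination number: 2.
A d¹⁰ ion with only two ligands adopts a linear arrangement (sp hybridisation; no CFSE preference).

linear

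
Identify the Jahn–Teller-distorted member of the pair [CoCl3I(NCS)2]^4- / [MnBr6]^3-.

[MnBr6]^3-

[CoCl3I(NCS)2]^4-: Ligand charges: each chloride is −1; each iodide is −1; each isothiocyanate is −1. With an overall charge of −4 the cobalt centre must be in the +2 oxidation state. Group 9 minus oxidation state 2 gives a d⁷ configuration. Chloride, iodide, and isothiocyanate are weak-field ligands for a first-row metal, so the complex is high-spin. The d⁷ configuration leaves the e_g set evenly filled (or empty) — no strong Jahn–Teller driving force.
[MnBr6]^3-: Summing ligand charges against the −3 overall charge gives an oxidation state of +3 for manganese. Group 7 minus oxidation state 3 gives a d⁴ configuration. Bromide is a weak-field ligand for a first-row metal, so the complex is high-spin. The t₂g³e_g¹ (high-spin) configuration has an unevenly filled e_g set; the Jahn–Teller theorem predicts a tetragonal distortion (typically axial elongation) to lift the degeneracy.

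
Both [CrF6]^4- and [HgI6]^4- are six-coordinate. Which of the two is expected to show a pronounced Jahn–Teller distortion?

[CrF6]^4-

[CrF6]^4-: Summing ligand charges against the −4 overall charge gives an oxidation state of +2 for chromium. Chromium is a group-6 element; Cr(II) is therefore d⁴. Fluoride is a weak-field ligand for a first-row metal, so the complex is high-spin. The t₂g³e_g¹ (high-spin) configuration has an unevenly filled e_g set; the Jahn–Teller theorem predicts a tetragonal distortion (typically axial elongation) to lift the degeneracy.
[HgI6]^4-: Ligand charges: each iodide is −1. With an overall charge of −4 the mercury centre must be in the +2 oxidation state. Mercury is a group-12 element; Hg(II) is therefore d¹⁰. The d¹⁰ configuration leaves the e_g set evenly filled (or empty) — no strong Jahn–Teller driving force.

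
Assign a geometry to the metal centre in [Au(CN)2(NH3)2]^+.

Summing ligand charges against the +1 overall charge gives an oxidation state of +3 for gold.
Group 11 minus oxidation state 3 gives a d⁸ configuration.
With 4 monodentate ligands the coordination number is 4.
A 5d d⁸ ion has a large crystal-field splitting; square planar leaves the high-energy d_{x²−y²} orbital empty and maximises CFSE.

square planar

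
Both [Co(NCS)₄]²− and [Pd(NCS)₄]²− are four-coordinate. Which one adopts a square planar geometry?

For [Co(NCS)₄]²−: Summing ligand charges against the −2 overall charge gives an oxidation state of +2 for cobalt. Group 9 minus oxidation state 2 gives a d⁷ configuration. For a high-spin 3d d⁷ ion with weak-field ligands the small Δₜ gives little square-planar CFSE advantage, so four ligands adopt the sterically favoured tetrahedral geometry. → tetrahedral.
For [Pd(NCS)₄]²−: Each isothiocyanate is −1; balancing the −2 overall charge requires Pd(II). Group 10 minus oxidation state 2 gives a d⁸ configuration. A 4d d⁸ ion has a large crystal-field splitting; square planar leaves the high-energy d_{x²−y²} orbital empty and maximises CFSE. → square planar.

[Pd(NCS)₄]²−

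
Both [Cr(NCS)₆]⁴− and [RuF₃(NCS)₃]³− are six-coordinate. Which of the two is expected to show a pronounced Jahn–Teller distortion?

[Cr(NCS)₆]⁴−

[Cr(NCS)₆]⁴−: Ligand charges: each isothiocyanate is −1. With an overall charge of −4 the chromium centre must be in the +2 oxidation state. Group 6 minus oxidation state 2 gives a d⁴ configuration. Isothiocyanate is a weak-field ligand for a first-row metal, so the complex is high-spin. The t₂g³e_g¹ (high-spin) configuration has an unevenly filled e_g set; the Jahn–Teller theorem predicts a tetragonal distortion (typically axial elongation) to lift the degeneracy.
[RuF₃(NCS)₃]³−: Ligand charges: each fluoride is −1; each isothiocyanate is −1. With an overall charge of −3 the ruthenium centre must be in the +3 oxidation state. Ruthenium is a group-8 element; Ru(III) is therefore d⁵. A 4d ion has a large Δₒ and is invariably low-spin. The d⁵ configuration leaves the e_g set evenly filled (or empty) — no strong Jahn–Teller driving force.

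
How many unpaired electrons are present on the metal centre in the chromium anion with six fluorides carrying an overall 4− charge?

Ligand charges: each fluoride is −1. With an overall charge of −4 the chromium centre must be in the +2 oxidation state.
Chromium is a group-6 element; Cr(II) is therefore d⁴.
The spin state decides the count: Fluoride is a weak-field ligand for a first-row metal, so the complex is high-spin.
An octahedral high-spin d⁴ ion is t₂g³e_g¹, giving 4 unpaired electrons.

4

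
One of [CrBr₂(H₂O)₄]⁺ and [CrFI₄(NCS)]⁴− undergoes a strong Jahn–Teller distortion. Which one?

[CrBr₂(H₂O)₄]⁺: Ligand charges: each bromide is −1; water is neutral. With an overall charge of +1 the chromium centre must be in the +3 oxidation state. Group 6 minus oxidation state 3 gives a d³ configuration. The d³ configuration leaves the e_g set evenly filled (or empty) — no strong Jahn–Teller driving force.
[CrFI₄(NCS)]⁴−: Ligand charges: each fluoride is −1; each iodide is −1; each isothiocyanate is −1. With an overall charge of −4 the chromium centre must be in the +2 oxidation state. Cr sits in group 6, so the d-electron count is 6 − 2 = 4. Fluoride, iodide, and isothiocyanate are weak-field ligands for a first-row metal, so the complex is high-spin. The t₂g³e_g¹ (high-spin) configuration has an unevenly filled e_g set; the Jahn–Teller theorem predicts a tetragonal distortion (typically axial elongation) to lift the degeneracy.

[CrFI₄(NCS)]⁴−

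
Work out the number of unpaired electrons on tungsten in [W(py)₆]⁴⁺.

Pyridine is neutral; balancing the +4 overall charge requires W(IV).
W sits in group 6, so the d-electron count is 6 − 4 = 2.
In an octahedral field the d² configuration is t₂g²e_g⁰ (only one arrangement possible), giving 2 unpaired electrons.

2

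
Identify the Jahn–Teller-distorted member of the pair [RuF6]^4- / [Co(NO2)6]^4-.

[RuF6]^4-: Each fluoride is −1; balancing the −4 overall charge requires Ru(II). Group 8 minus oxidation state 2 gives a d⁶ configuration. A 4d ion has a large Δₒ and is invariably low-spin. The d⁶ configuration leaves the e_g set evenly filled (or empty) — no strong Jahn–Teller driving force.
[Co(NO2)6]^4-: Each nitro (N-bound nitrite) is −1; balancing the −4 overall charge requires Co(II). Group 9 minus oxidation state 2 gives a d⁷ configuration. Nitro (N-bound nitrite) is a strong-field ligand (high in the spectrochemical series) for a first-row metal, so the complex is low-spin. The t₂g⁶e_g¹ (low-spin) configuration has an unevenly filled e_g set; the Jahn–Teller theorem predicts a tetragonal distortion (typically axial elongation) to lift the degeneracy.

[Co(NO2)6]^4-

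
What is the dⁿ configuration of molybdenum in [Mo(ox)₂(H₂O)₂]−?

Ligand charges: each oxalate is −2; water is neutral. With an overall charge of −1 the molybdenum centre must be in the +3 oxidation state.
Group 6 minus oxidation state 3 gives a d³ configuration.

d³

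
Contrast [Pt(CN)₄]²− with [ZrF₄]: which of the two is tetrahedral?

For [Pt(CN)₄]²−: Each cyanide is −1; balancing the −2 overall charge requires Pt(II). Pt sits in group 10, so the d-electron count is 10 − 2 = 8. A 5d d⁸ ion has a large crystal-field splitting; square planar leaves the high-energy d_{x²−y²} orbital empty and maximises CFSE. → square planar.
For [ZrF₄]: Ligand charges: each fluoride is −1. With an overall charge of 0 the zirconium centre must be in the +4 oxidation state. Group 4 minus oxidation state 4 gives a d⁰ configuration. A d⁰ ion has no crystal-field stabilisation preference between square planar and tetrahedral, so four ligands adopt the sterically favoured tetrahedral geometry. → tetrahedral.

[ZrF₄]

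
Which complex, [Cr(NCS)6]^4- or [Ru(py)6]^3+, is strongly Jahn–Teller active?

[Cr(NCS)6]^4-: Summing ligand charges against the −4 overall charge gives an oxidation state of +2 for chromium. Group 6 minus oxidation state 2 gives a d⁴ configuration. Isothiocyanate is a weak-field ligand for a first-row metal, so the complex is high-spin. The t₂g³e_g¹ (high-spin) configuration has an unevenly filled e_g set; the Jahn–Teller theorem predicts a tetragonal distortion (typically axial elongation) to lift the degeneracy.
[Ru(py)6]^3+: Pyridine is neutral; balancing the +3 overall charge requires Ru(III). Ruthenium is a group-8 element; Ru(III) is therefore d⁵. A 4d ion has a large Δₒ and is invariably low-spin. The d⁵ configuration leaves the e_g set evenly filled (or empty) — no strong Jahn–Teller driving force.

[Cr(NCS)6]^4-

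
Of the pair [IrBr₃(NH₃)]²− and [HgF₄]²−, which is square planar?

For [IrBr₃(NH₃)]²−: Summing ligand charges against the −2 overall charge gives an oxidation state of +1 for iridium. Group 9 minus oxidation state 1 gives a d⁸ configuration. A 5d d⁸ ion has a large crystal-field splitting; square planar leaves the high-energy d_{x²−y²} orbital empty and maximises CFSE. → square planar.
For [HgF₄]²−: Summing ligand charges against the −2 overall charge gives an oxidation state of +2 for mercury. Hg sits in group 12, so the d-electron count is 12 − 2 = 10. A d¹⁰ ion has no crystal-field stabilisation preference between square planar and tetrahedral, so four ligands adopt the sterically favoured tetrahedral geometry. → tetrahedral.

[IrBr₃(NH₃)]²−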